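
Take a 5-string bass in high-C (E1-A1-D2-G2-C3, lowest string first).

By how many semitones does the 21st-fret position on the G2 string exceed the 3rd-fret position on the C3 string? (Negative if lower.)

G2 at fret 21 → E4 (MIDI 64); C3 at fret 3 → D#3 (MIDI 51).
64 − 51 = 13, so the two pitches are 13 semitones apart.

13 semitones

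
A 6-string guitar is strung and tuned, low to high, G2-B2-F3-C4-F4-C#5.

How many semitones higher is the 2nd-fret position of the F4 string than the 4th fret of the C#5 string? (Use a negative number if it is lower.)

-10 semitones

F4 at fret 2 → G4 (MIDI 67); C#5 at fret 4 → F5 (MIDI 77).
67 − 77 = -10, so the two pitches are 10 semitones apart.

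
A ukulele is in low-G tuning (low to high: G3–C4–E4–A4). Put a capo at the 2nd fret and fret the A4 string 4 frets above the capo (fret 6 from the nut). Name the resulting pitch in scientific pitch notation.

The capo raises the open A4 by 2 semitones to B4; fretting 4 more gives A4 + 2 + 4 = A4 + 6 semitones = D♯5.
(Also written E♭.)

D♯5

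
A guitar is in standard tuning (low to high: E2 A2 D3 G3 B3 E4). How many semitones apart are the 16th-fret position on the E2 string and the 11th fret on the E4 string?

E2 at fret 16 → G#3 (MIDI 56); E4 at fret 11 → D#5 (MIDI 75).
56 − 75 = -19, so the two pitches are 19 semitones apart, with D#5 the higher.

19 semitones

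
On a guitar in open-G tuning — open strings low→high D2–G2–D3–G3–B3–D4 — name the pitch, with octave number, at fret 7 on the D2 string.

A2

The open D2 string plus 7 semitones: D–D#–E–F–F#–G–G#–A.
No B→C boundary is crossed, so the octave stays at 2.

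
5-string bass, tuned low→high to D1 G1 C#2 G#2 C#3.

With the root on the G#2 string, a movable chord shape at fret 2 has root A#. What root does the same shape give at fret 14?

Moving from fret 2 to fret 14 shifts the root by 12 semitones.
A# up 12 semitones is A#.

A#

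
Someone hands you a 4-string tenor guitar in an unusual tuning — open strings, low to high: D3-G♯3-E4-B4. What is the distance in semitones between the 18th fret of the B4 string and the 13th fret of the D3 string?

B4 at fret 18 → F6 (MIDI 89); D3 at fret 13 → D♯4 (MIDI 63).
89 − 63 = 26, so the two pitches are 26 semitones apart, with F6 the higher.

26 semitones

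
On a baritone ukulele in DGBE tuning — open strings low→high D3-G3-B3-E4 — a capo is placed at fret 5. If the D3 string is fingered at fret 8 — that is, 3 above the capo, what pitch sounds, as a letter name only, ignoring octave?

A♯

The capo raises the open D3 by 5 semitones to G3; fretting 3 more gives D3 + 5 + 3 = D3 + 8 semitones, landing on A♯.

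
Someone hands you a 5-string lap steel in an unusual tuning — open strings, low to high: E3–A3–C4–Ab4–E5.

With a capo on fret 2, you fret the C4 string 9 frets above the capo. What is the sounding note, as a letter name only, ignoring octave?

The capo raises the open C4 by 2 semitones to D4; fretting 9 more gives C4 + 2 + 9 = C4 + 11 semitones, landing on B.

B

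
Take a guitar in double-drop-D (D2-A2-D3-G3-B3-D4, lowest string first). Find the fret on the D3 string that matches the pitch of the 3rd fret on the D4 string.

15

Fret 3 on D4 is MIDI 62 + 3 = 65 (F4). On the D3 string (open MIDI 50), that pitch is 65 − 50 = fret 15.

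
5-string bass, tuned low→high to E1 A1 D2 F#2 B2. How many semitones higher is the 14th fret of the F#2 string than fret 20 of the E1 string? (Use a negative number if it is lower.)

8 semitones

F#2 at fret 14 → G#3 (MIDI 56); E1 at fret 20 → C3 (MIDI 48).
56 − 48 = 8, so the two pitches are 8 semitones apart.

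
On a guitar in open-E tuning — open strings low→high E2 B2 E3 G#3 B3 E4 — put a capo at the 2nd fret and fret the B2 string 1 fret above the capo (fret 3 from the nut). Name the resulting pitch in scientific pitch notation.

D3

The capo raises the open B2 by 2 semitones to C#3; fretting 1 more gives B2 + 2 + 1 = B2 + 3 semitones = D3.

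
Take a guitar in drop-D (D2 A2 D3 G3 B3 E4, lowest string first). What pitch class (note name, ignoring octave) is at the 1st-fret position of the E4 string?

E4 is MIDI 64. Adding 1 gives 65; 65 mod 12 = 5, i.e. F.

F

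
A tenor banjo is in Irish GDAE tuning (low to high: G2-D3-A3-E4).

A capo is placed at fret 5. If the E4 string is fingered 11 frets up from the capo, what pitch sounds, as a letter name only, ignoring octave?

G#

The capo raises the open E4 by 5 semitones to A4; fretting 11 more gives E4 + 5 + 11 = E4 + 16 semitones, landing on G#.
(Also written Ab.)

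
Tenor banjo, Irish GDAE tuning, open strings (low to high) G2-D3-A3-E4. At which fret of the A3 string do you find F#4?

9

F#4 is 9 semitones above the open A3 (A–A#–B–C–C#–D–D#–E–F–F#), so it sits at fret 9.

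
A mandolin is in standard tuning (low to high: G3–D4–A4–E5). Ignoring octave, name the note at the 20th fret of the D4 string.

A♯

D4 is MIDI 62. Adding 20 gives 82; 82 mod 12 = 10, i.e. A♯.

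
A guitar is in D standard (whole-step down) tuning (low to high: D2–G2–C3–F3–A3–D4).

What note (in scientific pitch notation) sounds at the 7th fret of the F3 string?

C4

F3 is MIDI 53. Adding 7 gives 60, which is C4.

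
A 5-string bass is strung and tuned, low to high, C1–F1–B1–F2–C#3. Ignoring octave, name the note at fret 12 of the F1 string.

F

F1 is MIDI 29. Adding 12 gives 41; 41 mod 12 = 5, i.e. F.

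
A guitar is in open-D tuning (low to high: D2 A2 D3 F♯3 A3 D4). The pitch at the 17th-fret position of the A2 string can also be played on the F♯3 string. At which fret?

A2 at fret 17 is A2 + 17 semitones = D4.
The open F♯3 string is 9 semitones above the open A2, so the same pitch on the F♯3 string lies at fret 17 − 9 = 8.

8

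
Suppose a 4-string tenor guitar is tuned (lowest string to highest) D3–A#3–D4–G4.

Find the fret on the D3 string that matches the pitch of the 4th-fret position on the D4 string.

16

D4 at fret 4 is D4 + 4 semitones = F#4.
The open D3 string is 12 semitones below the open D4, so the same pitch on the D3 string lies at fret 4 + 12 = 16.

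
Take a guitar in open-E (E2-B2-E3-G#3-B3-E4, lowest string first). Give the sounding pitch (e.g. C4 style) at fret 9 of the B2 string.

G#3

Each fret is one semitone, so B2 + 9 = G#3.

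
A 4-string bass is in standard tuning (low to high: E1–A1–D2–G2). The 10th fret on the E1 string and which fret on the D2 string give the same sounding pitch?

0

E1 at fret 10 is E1 + 10 semitones = D2.
The open D2 string is 10 semitones above the open E1, so the same pitch on the D2 string lies at fret 10 − 10 = 0.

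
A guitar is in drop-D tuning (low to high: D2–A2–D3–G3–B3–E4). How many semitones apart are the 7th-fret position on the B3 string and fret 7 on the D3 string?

9 semitones

B3 at fret 7 → F#4 (MIDI 66); D3 at fret 7 → A3 (MIDI 57).
66 − 57 = 9, so the two pitches are 9 semitones apart, with F#4 the higher.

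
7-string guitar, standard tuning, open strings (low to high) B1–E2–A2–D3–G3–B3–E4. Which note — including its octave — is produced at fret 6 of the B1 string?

B1 is MIDI 35. Adding 6 gives 41, which is F2.

F2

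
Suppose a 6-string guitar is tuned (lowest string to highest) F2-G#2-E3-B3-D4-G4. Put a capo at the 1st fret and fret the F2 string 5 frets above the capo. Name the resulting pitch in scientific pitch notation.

B2

The capo raises the open F2 by 1 semitone to F#2; fretting 5 more gives F2 + 1 + 5 = F2 + 6 semitones = B2.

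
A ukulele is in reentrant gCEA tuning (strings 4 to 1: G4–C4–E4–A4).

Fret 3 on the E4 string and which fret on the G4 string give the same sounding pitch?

0

E4 at fret 3 is E4 + 3 semitones = G4.
The open G4 string is 3 semitones above the open E4, so the same pitch on the G4 string lies at fret 3 − 3 = 0.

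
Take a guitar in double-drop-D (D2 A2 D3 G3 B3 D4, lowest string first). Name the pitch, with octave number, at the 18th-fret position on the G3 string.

The open G3 string plus 18 semitones: G–G#–A–A#–…–B–C–C#.
The walk passes from B into C 2 times, so the octave number goes from 3 to 5.
(Equivalently spelled D♭5.)

C♯5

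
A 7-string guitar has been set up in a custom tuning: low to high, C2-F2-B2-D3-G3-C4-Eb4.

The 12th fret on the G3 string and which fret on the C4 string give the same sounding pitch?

G3 at fret 12 is G3 + 12 semitones = G4.
The open C4 string is 5 semitones above the open G3, so the same pitch on the C4 string lies at fret 12 − 5 = 7.

7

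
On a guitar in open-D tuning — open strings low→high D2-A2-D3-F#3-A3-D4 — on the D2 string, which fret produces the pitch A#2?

A#2 is 8 semitones above the open D2 (D–D#–E–F–F#–G–G#–A–A#), so it sits at fret 8.

8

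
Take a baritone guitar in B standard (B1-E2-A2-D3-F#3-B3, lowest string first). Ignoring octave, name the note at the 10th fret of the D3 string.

C

D3 is MIDI 50. Adding 10 gives 60; 60 mod 12 = 0, i.e. C.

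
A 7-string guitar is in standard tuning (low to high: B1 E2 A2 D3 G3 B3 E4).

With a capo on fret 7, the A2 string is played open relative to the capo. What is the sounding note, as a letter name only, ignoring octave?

E

The capo raises the open A2 by 7 semitones to E3; fretting 0 more gives A2 + 7 + 0 = A2 + 7 semitones, landing on E.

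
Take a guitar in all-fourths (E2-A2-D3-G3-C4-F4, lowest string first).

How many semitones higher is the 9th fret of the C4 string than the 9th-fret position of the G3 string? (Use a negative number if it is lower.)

C4 at fret 9 → A4 (MIDI 69); G3 at fret 9 → E4 (MIDI 64).
69 − 64 = 5, so the two pitches are 5 semitones apart.

5 semitones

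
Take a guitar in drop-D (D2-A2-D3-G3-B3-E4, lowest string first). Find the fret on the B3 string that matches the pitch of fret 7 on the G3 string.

Fret 7 on G3 is MIDI 55 + 7 = 62 (D4). On the B3 string (open MIDI 59), that pitch is 62 − 59 = fret 3.

3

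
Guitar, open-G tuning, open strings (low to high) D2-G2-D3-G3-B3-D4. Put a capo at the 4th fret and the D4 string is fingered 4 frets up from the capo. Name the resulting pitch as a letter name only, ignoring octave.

The capo raises the open D4 by 4 semitones to F#4; fretting 4 more gives D4 + 4 + 4 = D4 + 8 semitones, landing on A#.
(Also written Bb.)

A#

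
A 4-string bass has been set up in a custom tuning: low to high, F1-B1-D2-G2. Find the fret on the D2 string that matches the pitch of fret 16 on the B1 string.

B1 at fret 16 is B1 + 16 semitones = E♭3.
The open D2 string is 3 semitones above the open B1, so the same pitch on the D2 string lies at fret 16 − 3 = 13.

13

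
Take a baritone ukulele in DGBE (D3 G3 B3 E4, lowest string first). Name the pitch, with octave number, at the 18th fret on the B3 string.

F5

The open B3 string plus 18 semitones: B–C–C#–D–…–D#–E–F.
The walk passes from B into C 2 times, so the octave number goes from 3 to 5.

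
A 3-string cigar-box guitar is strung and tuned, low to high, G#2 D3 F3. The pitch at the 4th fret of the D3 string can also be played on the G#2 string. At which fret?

D3 at fret 4 is D3 + 4 semitones = F#3.
The open G#2 string is 6 semitones below the open D3, so the same pitch on the G#2 string lies at fret 4 + 6 = 10.

10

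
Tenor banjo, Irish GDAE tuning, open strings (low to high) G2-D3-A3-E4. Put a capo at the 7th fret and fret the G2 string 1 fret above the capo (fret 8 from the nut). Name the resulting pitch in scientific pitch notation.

D#3

The capo raises the open G2 by 7 semitones to D3; fretting 1 more gives G2 + 7 + 1 = G2 + 8 semitones = D#3.
(Also written Eb.)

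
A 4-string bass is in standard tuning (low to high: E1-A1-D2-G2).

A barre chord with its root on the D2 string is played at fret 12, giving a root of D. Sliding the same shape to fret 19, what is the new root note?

Moving from fret 12 to fret 19 shifts the root by 7 semitones.
D up 7 semitones is A.

A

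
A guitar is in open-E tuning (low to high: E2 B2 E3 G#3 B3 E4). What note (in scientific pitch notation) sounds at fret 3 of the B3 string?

D4

The open B3 string plus 3 semitones: B–C–C#–D.
The walk passes from B into C once, so the octave number goes from 3 to 4.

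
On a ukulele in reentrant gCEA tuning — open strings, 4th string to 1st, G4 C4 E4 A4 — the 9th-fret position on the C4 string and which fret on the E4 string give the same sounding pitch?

5

Fret 9 on C4 is MIDI 60 + 9 = 69 (A4). On the E4 string (open MIDI 64), that pitch is 69 − 64 = fret 5.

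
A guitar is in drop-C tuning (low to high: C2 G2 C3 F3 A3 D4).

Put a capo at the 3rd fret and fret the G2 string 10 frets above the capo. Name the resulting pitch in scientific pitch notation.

G♯3

The capo raises the open G2 by 3 semitones to A♯2; fretting 10 more gives G2 + 3 + 10 = G2 + 13 semitones = G♯3.
(Also written A♭.)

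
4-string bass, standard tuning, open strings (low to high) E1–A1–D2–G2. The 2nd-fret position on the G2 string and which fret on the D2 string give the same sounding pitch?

7

Fret 2 on G2 is MIDI 43 + 2 = 45 (A2). On the D2 string (open MIDI 38), that pitch is 45 − 38 = fret 7.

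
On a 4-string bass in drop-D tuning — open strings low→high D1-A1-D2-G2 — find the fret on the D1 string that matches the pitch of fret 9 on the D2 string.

Fret 9 on D2 is MIDI 38 + 9 = 47 (B2). On the D1 string (open MIDI 26), that pitch is 47 − 26 = fret 21.

21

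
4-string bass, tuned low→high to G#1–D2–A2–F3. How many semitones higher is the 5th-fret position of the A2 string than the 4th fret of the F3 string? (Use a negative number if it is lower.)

-7 semitones

A2 at fret 5 → D3 (MIDI 50); F3 at fret 4 → A3 (MIDI 57).
50 − 57 = -7, so the two pitches are 7 semitones apart.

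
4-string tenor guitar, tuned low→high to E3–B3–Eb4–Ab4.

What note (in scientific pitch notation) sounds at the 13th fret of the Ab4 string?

The open Ab4 string plus 13 semitones: Ab–A–Bb–B–…–G–Ab–A.
The walk passes from B into C once, so the octave number goes from 4 to 5.

A5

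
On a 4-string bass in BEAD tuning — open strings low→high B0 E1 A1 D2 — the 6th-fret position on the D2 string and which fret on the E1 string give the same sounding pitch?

D2 at fret 6 is D2 + 6 semitones = G♯2.
The open E1 string is 10 semitones below the open D2, so the same pitch on the E1 string lies at fret 6 + 10 = 16.

16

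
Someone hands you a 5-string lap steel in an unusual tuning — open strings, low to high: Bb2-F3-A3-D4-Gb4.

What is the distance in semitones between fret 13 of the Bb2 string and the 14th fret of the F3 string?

Bb2 at fret 13 → B3 (MIDI 59); F3 at fret 14 → G4 (MIDI 67).
59 − 67 = -8, so the two pitches are 8 semitones apart, with G4 the higher.

8 semitones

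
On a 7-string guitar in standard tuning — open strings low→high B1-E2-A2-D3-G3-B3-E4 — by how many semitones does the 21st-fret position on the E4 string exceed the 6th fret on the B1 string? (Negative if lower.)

44 semitones

E4 at fret 21 → C#6 (MIDI 85); B1 at fret 6 → F2 (MIDI 41).
85 − 41 = 44, so the two pitches are 44 semitones apart.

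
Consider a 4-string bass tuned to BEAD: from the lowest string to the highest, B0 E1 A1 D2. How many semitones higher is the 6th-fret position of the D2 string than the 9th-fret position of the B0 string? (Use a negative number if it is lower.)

D2 at fret 6 → G#2 (MIDI 44); B0 at fret 9 → G#1 (MIDI 32).
44 − 32 = 12, so the two pitches are 12 semitones apart.

12 semitones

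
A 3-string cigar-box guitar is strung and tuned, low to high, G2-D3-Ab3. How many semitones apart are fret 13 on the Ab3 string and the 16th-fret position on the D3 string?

Ab3 at fret 13 → A4 (MIDI 69); D3 at fret 16 → Gb4 (MIDI 66).
69 − 66 = 3, so the two pitches are 3 semitones apart, with A4 the higher.

3 semitones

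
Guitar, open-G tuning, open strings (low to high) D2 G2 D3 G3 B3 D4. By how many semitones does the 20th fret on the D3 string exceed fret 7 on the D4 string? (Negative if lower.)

D3 at fret 20 → A#4 (MIDI 70); D4 at fret 7 → A4 (MIDI 69).
70 − 69 = 1, so the two pitches are 1 semitone apart.

1 semitone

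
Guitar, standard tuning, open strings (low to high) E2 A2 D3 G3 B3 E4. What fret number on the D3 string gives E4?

E4 is 14 semitones above the open D3 (D–D#–E–F–…–D–D#–E), so it sits at fret 14.

14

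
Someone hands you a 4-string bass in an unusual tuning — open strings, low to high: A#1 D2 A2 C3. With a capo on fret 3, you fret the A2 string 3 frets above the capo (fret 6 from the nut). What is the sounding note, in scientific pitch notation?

The capo raises the open A2 by 3 semitones to C3; fretting 3 more gives A2 + 3 + 3 = A2 + 6 semitones = D#3.
(Also written Eb.)

D#3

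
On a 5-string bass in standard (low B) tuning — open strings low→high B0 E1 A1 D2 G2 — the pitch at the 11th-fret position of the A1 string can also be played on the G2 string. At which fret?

A1 at fret 11 is A1 + 11 semitones = G#2.
The open G2 string is 10 semitones above the open A1, so the same pitch on the G2 string lies at fret 11 − 10 = 1.

1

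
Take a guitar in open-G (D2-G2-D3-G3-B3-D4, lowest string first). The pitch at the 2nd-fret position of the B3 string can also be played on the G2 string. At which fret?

18

Fret 2 on B3 is MIDI 59 + 2 = 61 (C♯4). On the G2 string (open MIDI 43), that pitch is 61 − 43 = fret 18.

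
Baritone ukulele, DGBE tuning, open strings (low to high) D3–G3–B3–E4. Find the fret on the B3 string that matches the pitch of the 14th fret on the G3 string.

Fret 14 on G3 is MIDI 55 + 14 = 69 (A4). On the B3 string (open MIDI 59), that pitch is 69 − 59 = fret 10.

10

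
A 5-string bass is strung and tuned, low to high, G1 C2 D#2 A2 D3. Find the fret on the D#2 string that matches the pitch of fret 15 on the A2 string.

A2 at fret 15 is A2 + 15 semitones = C4.
The open D#2 string is 6 semitones below the open A2, so the same pitch on the D#2 string lies at fret 15 + 6 = 21.

21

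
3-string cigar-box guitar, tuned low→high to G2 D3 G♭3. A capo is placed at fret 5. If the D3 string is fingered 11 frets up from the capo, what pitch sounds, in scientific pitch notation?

The capo raises the open D3 by 5 semitones to G3; fretting 11 more gives D3 + 5 + 11 = D3 + 16 semitones = G♭4.

G♭4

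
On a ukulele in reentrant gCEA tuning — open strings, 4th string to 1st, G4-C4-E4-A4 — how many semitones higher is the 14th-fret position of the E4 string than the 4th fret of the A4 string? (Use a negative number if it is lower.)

5 semitones

E4 at fret 14 → F#5 (MIDI 78); A4 at fret 4 → C#5 (MIDI 73).
78 − 73 = 5, so the two pitches are 5 semitones apart.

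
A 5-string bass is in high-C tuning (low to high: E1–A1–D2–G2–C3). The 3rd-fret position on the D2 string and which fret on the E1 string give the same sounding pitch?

D2 at fret 3 is D2 + 3 semitones = F2.
The open E1 string is 10 semitones below the open D2, so the same pitch on the E1 string lies at fret 3 + 10 = 13.

13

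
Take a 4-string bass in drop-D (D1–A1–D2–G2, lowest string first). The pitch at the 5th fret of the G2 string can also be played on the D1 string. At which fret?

22

G2 at fret 5 is G2 + 5 semitones = C3.
The open D1 string is 17 semitones below the open G2, so the same pitch on the D1 string lies at fret 5 + 17 = 22.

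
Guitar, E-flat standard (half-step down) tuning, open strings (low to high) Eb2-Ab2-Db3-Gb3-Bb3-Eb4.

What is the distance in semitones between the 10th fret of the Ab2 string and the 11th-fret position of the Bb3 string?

15 semitones

Ab2 at fret 10 → Gb3 (MIDI 54); Bb3 at fret 11 → A4 (MIDI 69).
54 − 69 = -15, so the two pitches are 15 semitones apart, with A4 the higher.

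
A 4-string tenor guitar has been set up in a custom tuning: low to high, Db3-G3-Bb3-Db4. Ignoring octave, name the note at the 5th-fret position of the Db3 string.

Each fret is one semitone, so Db3 + 5 = Gb.
(Equivalently spelled F#.)

Gb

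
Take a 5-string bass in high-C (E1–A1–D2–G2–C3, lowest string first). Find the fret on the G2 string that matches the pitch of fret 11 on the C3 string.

16

Fret 11 on C3 is MIDI 48 + 11 = 59 (B3). On the G2 string (open MIDI 43), that pitch is 59 − 43 = fret 16.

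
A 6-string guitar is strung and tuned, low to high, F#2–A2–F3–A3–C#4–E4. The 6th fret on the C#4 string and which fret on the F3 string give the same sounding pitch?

Fret 6 on C#4 is MIDI 61 + 6 = 67 (G4). On the F3 string (open MIDI 53), that pitch is 67 − 53 = fret 14.

14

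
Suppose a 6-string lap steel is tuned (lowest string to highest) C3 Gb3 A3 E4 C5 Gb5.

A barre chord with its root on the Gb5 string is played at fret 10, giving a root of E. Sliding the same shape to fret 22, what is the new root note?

Moving from fret 10 to fret 22 shifts the root by 12 semitones.
E up 12 semitones is E.

E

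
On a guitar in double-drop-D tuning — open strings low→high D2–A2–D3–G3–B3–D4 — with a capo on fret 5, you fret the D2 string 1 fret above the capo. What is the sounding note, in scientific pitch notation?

The capo raises the open D2 by 5 semitones to G2; fretting 1 more gives D2 + 5 + 1 = D2 + 6 semitones = G♯2.

G♯2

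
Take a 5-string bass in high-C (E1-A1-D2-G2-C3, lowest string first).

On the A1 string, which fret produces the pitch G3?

G3 is 22 semitones above the open A1 (A–A#–B–C–…–F–F#–G), so it sits at fret 22.

22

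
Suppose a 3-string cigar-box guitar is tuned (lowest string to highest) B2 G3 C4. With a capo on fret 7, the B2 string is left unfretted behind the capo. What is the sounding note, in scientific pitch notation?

The capo raises the open B2 by 7 semitones to F♯3; fretting 0 more gives B2 + 7 + 0 = B2 + 7 semitones = F♯3.
(Also written G♭.)

F♯3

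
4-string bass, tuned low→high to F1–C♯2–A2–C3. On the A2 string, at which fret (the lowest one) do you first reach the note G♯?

11

From A2, count semitones up the chromatic scale until reaching G♯: A–A#–B–C–…–F#–G–G# — 11 steps.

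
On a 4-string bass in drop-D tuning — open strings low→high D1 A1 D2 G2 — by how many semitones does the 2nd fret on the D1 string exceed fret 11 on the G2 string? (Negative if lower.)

D1 at fret 2 → E1 (MIDI 28); G2 at fret 11 → F♯3 (MIDI 54).
28 − 54 = -26, so the two pitches are 26 semitones apart.

-26 semitones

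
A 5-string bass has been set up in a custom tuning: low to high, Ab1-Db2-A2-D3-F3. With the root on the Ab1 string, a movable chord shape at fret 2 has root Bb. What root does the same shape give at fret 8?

Moving from fret 2 to fret 8 shifts the root by 6 semitones.
Bb up 6 semitones is E.

E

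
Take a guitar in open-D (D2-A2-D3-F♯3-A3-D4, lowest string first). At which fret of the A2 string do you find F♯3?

9

F♯3 is 9 semitones above the open A2 (A–A#–B–C–C#–D–D#–E–F–F#), so it sits at fret 9.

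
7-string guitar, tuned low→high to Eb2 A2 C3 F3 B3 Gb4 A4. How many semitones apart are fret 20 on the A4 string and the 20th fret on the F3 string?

16 semitones

A4 at fret 20 → F6 (MIDI 89); F3 at fret 20 → Db5 (MIDI 73).
89 − 73 = 16, so the two pitches are 16 semitones apart, with F6 the higher.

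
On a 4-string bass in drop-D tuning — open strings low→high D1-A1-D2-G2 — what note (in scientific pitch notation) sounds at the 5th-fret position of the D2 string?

G2

Each fret is one semitone, so D2 + 5 = G2.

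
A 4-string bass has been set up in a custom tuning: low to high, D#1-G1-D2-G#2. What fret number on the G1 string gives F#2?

F#2 is 11 semitones above the open G1 (G–G#–A–A#–…–E–F–F#), so it sits at fret 11.

11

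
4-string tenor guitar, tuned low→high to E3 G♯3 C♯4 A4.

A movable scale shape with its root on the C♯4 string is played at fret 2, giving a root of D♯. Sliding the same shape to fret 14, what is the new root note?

D♯

Moving from fret 2 to fret 14 shifts the root by 12 semitones.
D♯ up 12 semitones is D♯.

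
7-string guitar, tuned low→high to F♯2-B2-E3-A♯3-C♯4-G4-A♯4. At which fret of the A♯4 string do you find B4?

B4 is 1 semitone above the open A♯4 (A#–B), so it sits at fret 1.

1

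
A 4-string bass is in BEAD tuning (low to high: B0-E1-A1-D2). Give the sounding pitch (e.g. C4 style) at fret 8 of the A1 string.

The open A1 string plus 8 semitones: A–A#–B–C–C#–D–D#–E–F.
The walk passes from B into C once, so the octave number goes from 1 to 2.

F2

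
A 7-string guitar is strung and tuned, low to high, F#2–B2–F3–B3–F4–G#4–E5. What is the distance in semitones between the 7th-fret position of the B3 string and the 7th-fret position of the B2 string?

12 semitones

B3 at fret 7 → F#4 (MIDI 66); B2 at fret 7 → F#3 (MIDI 54).
66 − 54 = 12, so the two pitches are 12 semitones apart, with F#4 the higher.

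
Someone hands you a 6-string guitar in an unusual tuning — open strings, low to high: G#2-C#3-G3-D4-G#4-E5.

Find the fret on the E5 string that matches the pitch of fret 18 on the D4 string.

Fret 18 on D4 is MIDI 62 + 18 = 80 (G#5). On the E5 string (open MIDI 76), that pitch is 80 − 76 = fret 4.

4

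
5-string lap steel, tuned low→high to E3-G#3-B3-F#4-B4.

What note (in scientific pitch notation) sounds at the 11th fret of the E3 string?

The open E3 string plus 11 semitones: E–F–F#–G–…–C#–D–D#.
The walk passes from B into C once, so the octave number goes from 3 to 4.
(Equivalently spelled Eb4.)

D#4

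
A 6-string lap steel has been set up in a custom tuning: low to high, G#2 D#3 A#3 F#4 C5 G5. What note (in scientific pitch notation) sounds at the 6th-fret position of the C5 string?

F#5

The open C5 string plus 6 semitones: C–C#–D–D#–E–F–F#.
No B→C boundary is crossed, so the octave stays at 5.
(Equivalently spelled Gb5.)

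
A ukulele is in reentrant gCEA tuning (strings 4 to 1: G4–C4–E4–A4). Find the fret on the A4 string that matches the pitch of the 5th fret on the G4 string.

3

G4 at fret 5 is G4 + 5 semitones = C5.
The open A4 string is 2 semitones above the open G4, so the same pitch on the A4 string lies at fret 5 − 2 = 3.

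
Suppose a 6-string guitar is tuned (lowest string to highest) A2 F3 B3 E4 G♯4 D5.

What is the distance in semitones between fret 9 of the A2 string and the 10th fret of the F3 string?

9 semitones

A2 at fret 9 → F♯3 (MIDI 54); F3 at fret 10 → D♯4 (MIDI 63).
54 − 63 = -9, so the two pitches are 9 semitones apart, with D♯4 the higher.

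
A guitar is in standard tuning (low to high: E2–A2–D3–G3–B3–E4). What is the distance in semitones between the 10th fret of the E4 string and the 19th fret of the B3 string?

E4 at fret 10 → D5 (MIDI 74); B3 at fret 19 → F#5 (MIDI 78).
74 − 78 = -4, so the two pitches are 4 semitones apart, with F#5 the higher.

4 semitones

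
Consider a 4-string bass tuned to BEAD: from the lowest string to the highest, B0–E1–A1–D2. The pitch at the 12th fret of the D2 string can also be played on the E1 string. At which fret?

D2 at fret 12 is D2 + 12 semitones = D3.
The open E1 string is 10 semitones below the open D2, so the same pitch on the E1 string lies at fret 12 + 10 = 22.

22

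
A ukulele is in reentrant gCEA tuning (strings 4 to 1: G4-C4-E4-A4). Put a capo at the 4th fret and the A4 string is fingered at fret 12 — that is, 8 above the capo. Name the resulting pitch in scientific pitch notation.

The capo raises the open A4 by 4 semitones to C♯5; fretting 8 more gives A4 + 4 + 8 = A4 + 12 semitones = A5.

A5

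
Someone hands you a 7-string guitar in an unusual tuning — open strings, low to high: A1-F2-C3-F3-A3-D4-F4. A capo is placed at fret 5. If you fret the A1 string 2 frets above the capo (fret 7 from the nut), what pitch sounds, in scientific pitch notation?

E2

The capo raises the open A1 by 5 semitones to D2; fretting 2 more gives A1 + 5 + 2 = A1 + 7 semitones = E2.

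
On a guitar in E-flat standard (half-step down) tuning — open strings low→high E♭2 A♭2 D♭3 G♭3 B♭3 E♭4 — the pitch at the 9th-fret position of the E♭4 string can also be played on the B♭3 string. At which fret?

E♭4 at fret 9 is E♭4 + 9 semitones = C5.
The open B♭3 string is 5 semitones below the open E♭4, so the same pitch on the B♭3 string lies at fret 9 + 5 = 14.

14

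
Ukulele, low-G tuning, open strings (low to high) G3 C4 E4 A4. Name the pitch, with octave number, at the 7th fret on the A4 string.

E5

A4 is MIDI 69. Adding 7 gives 76, which is E5.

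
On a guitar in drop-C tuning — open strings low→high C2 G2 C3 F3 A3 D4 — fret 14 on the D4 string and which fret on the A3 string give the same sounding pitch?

D4 at fret 14 is D4 + 14 semitones = E5.
The open A3 string is 5 semitones below the open D4, so the same pitch on the A3 string lies at fret 14 + 5 = 19.

19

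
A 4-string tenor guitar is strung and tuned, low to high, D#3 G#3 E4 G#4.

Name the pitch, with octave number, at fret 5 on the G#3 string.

C#4

The open G#3 string plus 5 semitones: G#–A–A#–B–C–C#.
The walk passes from B into C once, so the octave number goes from 3 to 4.
(Equivalently spelled Db4.)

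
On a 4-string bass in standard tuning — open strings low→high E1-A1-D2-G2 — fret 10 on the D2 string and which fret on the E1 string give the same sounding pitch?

20

D2 at fret 10 is D2 + 10 semitones = C3.
The open E1 string is 10 semitones below the open D2, so the same pitch on the E1 string lies at fret 10 + 10 = 20.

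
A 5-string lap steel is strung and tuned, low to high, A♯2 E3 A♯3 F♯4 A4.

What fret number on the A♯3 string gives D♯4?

5

D♯4 is 5 semitones above the open A♯3 (A#–B–C–C#–D–D#), so it sits at fret 5.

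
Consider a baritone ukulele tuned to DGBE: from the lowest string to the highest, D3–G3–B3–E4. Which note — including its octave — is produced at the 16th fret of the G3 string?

G3 is MIDI 55. Adding 16 gives 71, which is B4.

B4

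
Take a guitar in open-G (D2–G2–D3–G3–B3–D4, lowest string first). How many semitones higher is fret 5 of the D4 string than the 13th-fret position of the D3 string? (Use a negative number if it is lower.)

4 semitones

D4 at fret 5 → G4 (MIDI 67); D3 at fret 13 → D♯4 (MIDI 63).
67 − 63 = 4, so the two pitches are 4 semitones apart.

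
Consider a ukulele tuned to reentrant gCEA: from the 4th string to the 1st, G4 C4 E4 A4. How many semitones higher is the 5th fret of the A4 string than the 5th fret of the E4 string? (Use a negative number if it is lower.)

A4 at fret 5 → D5 (MIDI 74); E4 at fret 5 → A4 (MIDI 69).
74 − 69 = 5, so the two pitches are 5 semitones apart.

5 semitones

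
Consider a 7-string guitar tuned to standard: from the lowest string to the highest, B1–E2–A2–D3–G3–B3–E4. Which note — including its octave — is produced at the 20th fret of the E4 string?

C6

E4 is MIDI 64. Adding 20 gives 84, which is C6.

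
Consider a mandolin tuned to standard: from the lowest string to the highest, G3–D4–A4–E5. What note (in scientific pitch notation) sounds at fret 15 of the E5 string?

E5 is MIDI 76. Adding 15 gives 91, which is G6.

G6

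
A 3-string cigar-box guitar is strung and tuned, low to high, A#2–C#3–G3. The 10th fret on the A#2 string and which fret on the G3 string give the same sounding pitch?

1

A#2 at fret 10 is A#2 + 10 semitones = G#3.
The open G3 string is 9 semitones above the open A#2, so the same pitch on the G3 string lies at fret 10 − 9 = 1.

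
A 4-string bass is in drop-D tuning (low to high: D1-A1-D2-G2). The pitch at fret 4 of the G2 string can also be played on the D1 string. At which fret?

G2 at fret 4 is G2 + 4 semitones = B2.
The open D1 string is 17 semitones below the open G2, so the same pitch on the D1 string lies at fret 4 + 17 = 21.

21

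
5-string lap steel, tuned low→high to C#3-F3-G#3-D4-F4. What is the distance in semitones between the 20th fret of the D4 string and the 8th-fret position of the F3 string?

21 semitones

D4 at fret 20 → A#5 (MIDI 82); F3 at fret 8 → C#4 (MIDI 61).
82 − 61 = 21, so the two pitches are 21 semitones apart, with A#5 the higher.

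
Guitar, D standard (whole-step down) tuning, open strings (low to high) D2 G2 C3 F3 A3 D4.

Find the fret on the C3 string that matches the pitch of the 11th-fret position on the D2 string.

Fret 11 on D2 is MIDI 38 + 11 = 49 (C♯3). On the C3 string (open MIDI 48), that pitch is 49 − 48 = fret 1.

1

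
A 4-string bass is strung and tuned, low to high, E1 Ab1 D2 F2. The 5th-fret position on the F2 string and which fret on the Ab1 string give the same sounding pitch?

Fret 5 on F2 is MIDI 41 + 5 = 46 (Bb2). On the Ab1 string (open MIDI 32), that pitch is 46 − 32 = fret 14.

14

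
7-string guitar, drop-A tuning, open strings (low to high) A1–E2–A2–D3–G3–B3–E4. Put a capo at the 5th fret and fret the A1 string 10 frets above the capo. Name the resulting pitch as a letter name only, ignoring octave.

C

The capo raises the open A1 by 5 semitones to D2; fretting 10 more gives A1 + 5 + 10 = A1 + 15 semitones, landing on C.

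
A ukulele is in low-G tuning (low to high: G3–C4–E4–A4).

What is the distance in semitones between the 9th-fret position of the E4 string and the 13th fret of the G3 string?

E4 at fret 9 → C♯5 (MIDI 73); G3 at fret 13 → G♯4 (MIDI 68).
73 − 68 = 5, so the two pitches are 5 semitones apart, with C♯5 the higher.

5 semitones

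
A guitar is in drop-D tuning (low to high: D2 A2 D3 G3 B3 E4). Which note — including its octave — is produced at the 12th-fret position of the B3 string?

B4

B3 is MIDI 59. Adding 12 gives 71, which is B4.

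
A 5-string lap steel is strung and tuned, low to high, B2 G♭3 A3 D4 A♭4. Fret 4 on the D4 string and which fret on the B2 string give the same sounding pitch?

19

D4 at fret 4 is D4 + 4 semitones = G♭4.
The open B2 string is 15 semitones below the open D4, so the same pitch on the B2 string lies at fret 4 + 15 = 19.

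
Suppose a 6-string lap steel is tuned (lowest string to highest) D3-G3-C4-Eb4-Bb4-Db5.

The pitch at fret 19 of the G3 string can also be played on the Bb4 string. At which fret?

4

G3 at fret 19 is G3 + 19 semitones = D5.
The open Bb4 string is 15 semitones above the open G3, so the same pitch on the Bb4 string lies at fret 19 − 15 = 4.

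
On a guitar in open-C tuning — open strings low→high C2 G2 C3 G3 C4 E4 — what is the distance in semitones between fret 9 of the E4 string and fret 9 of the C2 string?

E4 at fret 9 → C♯5 (MIDI 73); C2 at fret 9 → A2 (MIDI 45).
73 − 45 = 28, so the two pitches are 28 semitones apart, with C♯5 the higher.

28 semitones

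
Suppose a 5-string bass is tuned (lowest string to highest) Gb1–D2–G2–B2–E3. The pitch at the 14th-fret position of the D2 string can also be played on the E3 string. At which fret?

Fret 14 on D2 is MIDI 38 + 14 = 52 (E3). On the E3 string (open MIDI 52), that pitch is 52 − 52 = fret 0.

0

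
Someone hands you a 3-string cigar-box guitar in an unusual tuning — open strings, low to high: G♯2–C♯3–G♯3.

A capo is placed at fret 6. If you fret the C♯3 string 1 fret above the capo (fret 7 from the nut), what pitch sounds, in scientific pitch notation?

The capo raises the open C♯3 by 6 semitones to G3; fretting 1 more gives C♯3 + 6 + 1 = C♯3 + 7 semitones = G♯3.
(Also written A♭.)

G♯3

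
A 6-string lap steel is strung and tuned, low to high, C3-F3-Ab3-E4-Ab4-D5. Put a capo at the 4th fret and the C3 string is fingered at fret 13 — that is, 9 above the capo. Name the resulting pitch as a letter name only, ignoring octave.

Db

The capo raises the open C3 by 4 semitones to E3; fretting 9 more gives C3 + 4 + 9 = C3 + 13 semitones, landing on Db.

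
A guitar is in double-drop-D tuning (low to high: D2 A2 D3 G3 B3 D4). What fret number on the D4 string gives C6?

C6 is 22 semitones above the open D4 (D–D#–E–F–…–A#–B–C), so it sits at fret 22.

22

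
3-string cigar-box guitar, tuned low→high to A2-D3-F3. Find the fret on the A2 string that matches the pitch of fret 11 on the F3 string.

F3 at fret 11 is F3 + 11 semitones = E4.
The open A2 string is 8 semitones below the open F3, so the same pitch on the A2 string lies at fret 11 + 8 = 19.

19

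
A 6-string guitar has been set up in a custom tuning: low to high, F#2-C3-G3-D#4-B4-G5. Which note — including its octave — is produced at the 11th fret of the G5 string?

F#6

The open G5 string plus 11 semitones: G–G#–A–A#–…–E–F–F#.
The walk passes from B into C once, so the octave number goes from 5 to 6.
(Equivalently spelled Gb6.)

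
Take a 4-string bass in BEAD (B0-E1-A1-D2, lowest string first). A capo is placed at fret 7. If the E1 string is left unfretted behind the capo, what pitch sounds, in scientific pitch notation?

B1

The capo raises the open E1 by 7 semitones to B1; fretting 0 more gives E1 + 7 + 0 = E1 + 7 semitones = B1.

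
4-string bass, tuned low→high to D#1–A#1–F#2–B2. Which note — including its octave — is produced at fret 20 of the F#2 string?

The open F#2 string plus 20 semitones: F#–G–G#–A–…–C–C#–D.
The walk passes from B into C 2 times, so the octave number goes from 2 to 4.

D4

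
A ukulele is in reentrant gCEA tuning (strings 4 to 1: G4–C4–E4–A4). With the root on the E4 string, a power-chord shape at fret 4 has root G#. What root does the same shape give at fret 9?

Moving from fret 4 to fret 9 shifts the root by 5 semitones.
G# up 5 semitones is C#.

C#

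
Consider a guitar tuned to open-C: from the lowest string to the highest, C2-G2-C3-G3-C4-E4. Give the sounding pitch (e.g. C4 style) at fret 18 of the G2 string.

C#4

G2 is MIDI 43. Adding 18 gives 61, which is C#4.
(Equivalently spelled Db4.)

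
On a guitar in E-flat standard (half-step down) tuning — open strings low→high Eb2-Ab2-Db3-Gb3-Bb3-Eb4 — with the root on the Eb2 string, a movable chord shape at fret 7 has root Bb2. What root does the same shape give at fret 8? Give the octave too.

B2

Moving from fret 7 to fret 8 shifts the root by 1 semitone.
Bb2 up 1 semitone is B2.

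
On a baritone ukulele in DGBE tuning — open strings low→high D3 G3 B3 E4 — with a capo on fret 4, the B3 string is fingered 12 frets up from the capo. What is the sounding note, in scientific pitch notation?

D#5

The capo raises the open B3 by 4 semitones to D#4; fretting 12 more gives B3 + 4 + 12 = B3 + 16 semitones = D#5.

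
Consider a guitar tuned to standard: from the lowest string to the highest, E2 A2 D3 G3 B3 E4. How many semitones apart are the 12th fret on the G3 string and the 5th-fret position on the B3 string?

G3 at fret 12 → G4 (MIDI 67); B3 at fret 5 → E4 (MIDI 64).
67 − 64 = 3, so the two pitches are 3 semitones apart, with G4 the higher.

3 semitones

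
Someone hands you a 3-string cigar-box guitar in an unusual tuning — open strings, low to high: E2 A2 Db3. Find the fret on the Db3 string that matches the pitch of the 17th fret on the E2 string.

8

E2 at fret 17 is E2 + 17 semitones = A3.
The open Db3 string is 9 semitones above the open E2, so the same pitch on the Db3 string lies at fret 17 − 9 = 8.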